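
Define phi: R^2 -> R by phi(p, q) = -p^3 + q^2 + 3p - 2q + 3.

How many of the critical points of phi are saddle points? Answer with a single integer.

phi separates as a function of p plus a function of q, so ∇phi=0 decouples.
∂phi/∂p = -3(p - 1)(p + 1) = 0 at p ∈ {-1, 1}; ∂phi/∂q = 2(q - 1) = 0 at q ∈ {1}.
The Hessian is diagonal: diag(phi_pp, phi_qq). Second derivatives: phi_pp(-1)=6, phi_pp(1)=-6; phi_qq(1)=2.
Saddle points occur where the two diagonal entries have opposite signs: (1, 1). Count: 1.

1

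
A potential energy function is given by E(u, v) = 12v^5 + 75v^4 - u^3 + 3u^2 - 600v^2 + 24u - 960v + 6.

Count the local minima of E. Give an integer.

2

E separates as a function of u plus a function of v, so ∇E=0 decouples.
∂E/∂u = -3(u - 4)(u + 2) = 0 at u ∈ {-2, 4}; ∂E/∂v = 60(v - 2)(v + 1)(v + 2)(v + 4) = 0 at v ∈ {-4, -2, -1, 2}.
The Hessian is diagonal: diag(E_uu, E_vv). Second derivatives: E_uu(-2)=18, E_uu(4)=-18; E_vv(-4)=-2160, E_vv(-2)=480, E_vv(-1)=-540, E_vv(2)=4320.
Local minima occur where both diagonal entries positive: (-2, -2), (-2, 2). Count: 2.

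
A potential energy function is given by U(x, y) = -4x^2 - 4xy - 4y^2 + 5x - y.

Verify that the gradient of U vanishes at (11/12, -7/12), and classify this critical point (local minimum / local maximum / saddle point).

∇U = (-8x - 4y + 5, -4x - 8y - 1); substituting (11/12, -7/12) gives ∇U = (0, 0), so (11/12, -7/12) is indeed a critical point.
The Hessian of U is constant: H = [[-8, -4], [-4, -8]].
det(H) = (-8)·(-8) − (-4)² = 48.
det(H) > 0 and tr(H) = -16 < 0, so H is negative definite and the point is a local maximum.

local maximum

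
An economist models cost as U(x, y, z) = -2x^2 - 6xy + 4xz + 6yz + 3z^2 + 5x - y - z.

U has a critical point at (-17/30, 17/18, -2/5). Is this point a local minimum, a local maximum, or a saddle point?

The Hessian is constant: H = [[-4, -6, 4], [-6, 0, 6], [4, 6, 6]].
Leading principal minors: Δ₁ = -4, Δ₂ = -36, Δ₃ = -360.
The minors fit neither the all-positive nor the alternating-sign pattern, so H is indefinite: a saddle point.

saddle point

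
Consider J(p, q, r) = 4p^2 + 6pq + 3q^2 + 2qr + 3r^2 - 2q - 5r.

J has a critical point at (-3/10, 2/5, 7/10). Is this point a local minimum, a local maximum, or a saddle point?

local minimum

The Hessian is constant: H = [[8, 6, 0], [6, 6, 2], [0, 2, 6]].
Leading principal minors: Δ₁ = 8, Δ₂ = 12, Δ₃ = 40.
All leading minors are positive, so H is positive definite: a local minimum.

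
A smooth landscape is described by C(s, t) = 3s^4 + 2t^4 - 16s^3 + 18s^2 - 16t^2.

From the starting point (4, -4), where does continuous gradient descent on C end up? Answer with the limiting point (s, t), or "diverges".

(3, -2)

C is separable, so gradient descent decouples: s follows -∂C/∂s, t follows -∂C/∂t.
∂C/∂s = 12s(s - 3)(s - 1); at s=4 this is 144, so s decreases.
∂C/∂t = 8t(t - 2)(t + 2); at t=-4 this is -384, so t increases.
s converges to its nearest critical value 3 (a local min of the s-part); t converges to -2. The iterate converges to (3, -2).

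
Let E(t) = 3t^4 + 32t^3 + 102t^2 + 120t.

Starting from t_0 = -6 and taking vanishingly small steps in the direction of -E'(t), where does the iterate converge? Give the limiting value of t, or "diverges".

-5

E'(t) = 12(t + 1)(t + 2)(t + 5), so E'(-6) = -240.
Gradient descent moves in the -E' direction, i.e. t is increasing.
The nearest critical point in that direction is t = -5, where E'' = 144 > 0 (a local minimum). The iterate converges there.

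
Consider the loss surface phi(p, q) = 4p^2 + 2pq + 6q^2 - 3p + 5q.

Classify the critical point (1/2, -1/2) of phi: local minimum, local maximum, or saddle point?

The Hessian of phi is constant: H = [[8, 2], [2, 12]].
det(H) = 8·12 − 2² = 92.
det(H) > 0 and tr(H) = 20 > 0, so H is positive definite and the point is a local minimum.

local minimum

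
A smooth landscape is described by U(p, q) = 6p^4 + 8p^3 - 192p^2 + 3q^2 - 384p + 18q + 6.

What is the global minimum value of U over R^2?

U(p,q) separates as A(p) + B(q) + 6, so its minimum is min A + min B + 6.
A'(p) = 24(p - 4)(p + 1)(p + 4) vanishes at p ∈ {-4, -1, 4}; B'(q) = 6q + 18 vanishes at q ∈ {-3}.
Local minima of A (where A''>0): A(-4)=-512, A(4)=-2560. Local minima of B: B(-3)=-27.
So the global minimum of U is A(4) + B(-3) + 6 = -2560 − 27 + 6 = -2581, attained at (4, -3).

-2581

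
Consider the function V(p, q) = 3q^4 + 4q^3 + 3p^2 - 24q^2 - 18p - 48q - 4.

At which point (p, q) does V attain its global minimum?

V(p,q) separates as A(p) + B(q) − 4, so its minimum is min A + min B − 4.
A'(p) = 6p - 18 vanishes at p ∈ {3}; B'(q) = 12(q - 2)(q + 1)(q + 2) vanishes at q ∈ {-2, -1, 2}.
Local minima of A (where A''>0): A(3)=-27. Local minima of B: B(-2)=16, B(2)=-112.
So the global minimum of V is A(3) + B(2) − 4 = -27 − 112 − 4 = -143, attained at (3, 2).

(3, 2)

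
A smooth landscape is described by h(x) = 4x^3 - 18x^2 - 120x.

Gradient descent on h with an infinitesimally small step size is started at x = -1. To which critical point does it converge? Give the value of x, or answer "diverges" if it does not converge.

h'(x) = 12(x - 5)(x + 2), so h'(-1) = -72.
Gradient descent moves in the -h' direction, i.e. x is increasing.
The nearest critical point in that direction is x = 5, where h'' = 84 > 0 (a local minimum). The iterate converges there.

5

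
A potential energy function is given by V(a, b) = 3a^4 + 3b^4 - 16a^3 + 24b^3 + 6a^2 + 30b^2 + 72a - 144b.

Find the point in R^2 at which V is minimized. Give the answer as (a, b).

V(a,b) separates as P(a) + Q(b), so its minimum is min P + min Q.
P'(a) = 12(a - 3)(a - 2)(a + 1) vanishes at a ∈ {-1, 2, 3}; Q'(b) = 12(b - 1)(b + 3)(b + 4) vanishes at b ∈ {-4, -3, 1}.
Local minima of P (where P''>0): P(-1)=-47, P(3)=81. Local minima of Q: Q(-4)=288, Q(1)=-87.
So the global minimum of V is P(-1) + Q(1) = -47 − 87 = -134, attained at (-1, 1).

(-1, 1)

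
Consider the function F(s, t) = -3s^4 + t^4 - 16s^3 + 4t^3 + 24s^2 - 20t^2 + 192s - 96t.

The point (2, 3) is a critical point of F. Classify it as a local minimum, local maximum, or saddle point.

saddle point

The mixed partial ∂²F/∂s∂t is 0, so the Hessian at any point is diag(F_ss, F_tt) = diag(12(-3s^2 - 8s + 4), 4(3t^2 + 6t - 10)).
At (2, 3): H = diag(-288, 140).
The eigenvalues have opposite signs, so H is indefinite: a saddle point.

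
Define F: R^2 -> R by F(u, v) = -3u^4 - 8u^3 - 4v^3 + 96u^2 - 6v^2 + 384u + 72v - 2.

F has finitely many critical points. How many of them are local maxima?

F separates as a function of u plus a function of v, so ∇F=0 decouples.
∂F/∂u = -12(u - 4)(u + 2)(u + 4) = 0 at u ∈ {-4, -2, 4}; ∂F/∂v = -12(v - 2)(v + 3) = 0 at v ∈ {-3, 2}.
The Hessian is diagonal: diag(F_uu, F_vv). Second derivatives: F_uu(-4)=-192, F_uu(-2)=144, F_uu(4)=-576; F_vv(-3)=60, F_vv(2)=-60.
Local maxima occur where both diagonal entries negative: (-4, 2), (4, 2). Count: 2.

2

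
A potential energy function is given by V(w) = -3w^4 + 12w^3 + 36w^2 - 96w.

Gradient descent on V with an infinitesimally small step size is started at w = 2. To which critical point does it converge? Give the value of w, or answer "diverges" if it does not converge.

1

V'(w) = -12(w - 4)(w - 1)(w + 2), so V'(2) = 96.
Gradient descent moves in the -V' direction, i.e. w is decreasing.
The nearest critical point in that direction is w = 1, where V'' = 108 > 0 (a local minimum). The iterate converges there.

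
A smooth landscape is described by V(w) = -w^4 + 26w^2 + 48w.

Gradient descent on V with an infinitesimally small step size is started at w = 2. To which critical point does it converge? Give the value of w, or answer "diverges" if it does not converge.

V'(w) = -4(w - 4)(w + 1)(w + 3), so V'(2) = 120.
Gradient descent moves in the -V' direction, i.e. w is decreasing.
The nearest critical point in that direction is w = -1, where V'' = 40 > 0 (a local minimum). The iterate converges there.

-1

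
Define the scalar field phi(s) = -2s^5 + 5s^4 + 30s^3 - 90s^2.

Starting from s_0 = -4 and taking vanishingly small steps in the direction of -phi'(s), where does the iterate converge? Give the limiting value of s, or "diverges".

phi'(s) = -10s(s - 3)(s - 2)(s + 3), so phi'(-4) = -1680.
Gradient descent moves in the -phi' direction, i.e. s is increasing.
The nearest critical point in that direction is s = -3, where phi'' = 900 > 0 (a local minimum). The iterate converges there.

-3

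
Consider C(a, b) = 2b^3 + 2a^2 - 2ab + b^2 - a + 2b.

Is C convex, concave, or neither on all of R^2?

neither

The term 2b^3 is cubic, so the Hessian is not constant.
∂²C/∂b² = 12b + 2, which takes both signs as b varies (negative for sufficiently negative b). A diagonal entry of the Hessian changing sign means the Hessian is neither positive- nor negative-semidefinite on all of R^2.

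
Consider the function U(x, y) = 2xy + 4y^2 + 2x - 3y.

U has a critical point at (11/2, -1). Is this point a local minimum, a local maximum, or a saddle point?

saddle point

The Hessian of U is constant: H = [[0, 2], [2, 8]].
det(H) = 0·8 − 2² = -4.
Since det(H) < 0, H is indefinite and the critical point is a saddle point.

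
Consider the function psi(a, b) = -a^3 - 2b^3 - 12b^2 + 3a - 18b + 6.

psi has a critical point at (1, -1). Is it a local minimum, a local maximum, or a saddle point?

local maximum

The mixed partial ∂²psi/∂a∂b is 0, so the Hessian at any point is diag(psi_aa, psi_bb) = diag(-6a, -12(b + 2)).
At (1, -1): H = diag(-6, -12).
Both eigenvalues are negative, so H is negative definite: a local maximum.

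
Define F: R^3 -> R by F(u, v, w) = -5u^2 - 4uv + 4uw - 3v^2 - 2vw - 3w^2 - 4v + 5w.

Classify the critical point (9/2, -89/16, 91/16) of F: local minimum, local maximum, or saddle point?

The Hessian is constant: H = [[-10, -4, 4], [-4, -6, -2], [4, -2, -6]].
Leading principal minors: Δ₁ = -10, Δ₂ = 44, Δ₃ = -64.
The minors alternate sign starting negative (−, +, −), so H is negative definite: a local maximum.

local maximum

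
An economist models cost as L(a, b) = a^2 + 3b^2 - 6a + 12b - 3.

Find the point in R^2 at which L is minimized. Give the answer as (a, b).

L(a,b) separates as P(a) + Q(b) − 3, so its minimum is min P + min Q − 3.
P'(a) = 2a - 6 vanishes at a ∈ {3}; Q'(b) = 6b + 12 vanishes at b ∈ {-2}.
Local minima of P (where P''>0): P(3)=-9. Local minima of Q: Q(-2)=-12.
So the global minimum of L is P(3) + Q(-2) − 3 = -9 − 12 − 3 = -24, attained at (3, -2).

(3, -2)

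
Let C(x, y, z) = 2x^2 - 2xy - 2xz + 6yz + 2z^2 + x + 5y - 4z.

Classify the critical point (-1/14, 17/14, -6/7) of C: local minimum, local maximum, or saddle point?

saddle point

The Hessian is constant: H = [[4, -2, -2], [-2, 0, 6], [-2, 6, 4]].
Leading principal minors: Δ₁ = 4, Δ₂ = -4, Δ₃ = -112.
The minors fit neither the all-positive nor the alternating-sign pattern, so H is indefinite: a saddle point.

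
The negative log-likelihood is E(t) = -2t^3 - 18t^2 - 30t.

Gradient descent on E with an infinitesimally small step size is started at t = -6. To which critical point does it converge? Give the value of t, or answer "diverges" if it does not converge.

-5

E'(t) = -6(t + 1)(t + 5), so E'(-6) = -30.
Gradient descent moves in the -E' direction, i.e. t is increasing.
The nearest critical point in that direction is t = -5, where E'' = 24 > 0 (a local minimum). The iterate converges there.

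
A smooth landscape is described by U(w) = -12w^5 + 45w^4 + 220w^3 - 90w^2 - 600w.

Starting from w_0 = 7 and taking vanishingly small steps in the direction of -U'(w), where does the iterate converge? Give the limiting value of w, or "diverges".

U'(w) = -60(w - 5)(w - 1)(w + 1)(w + 2), so U'(7) = -51840.
Gradient descent moves in the -U' direction, i.e. w is increasing.
There is no critical point above w=7, and U' keeps the same sign, so the iterate runs off to +∞.

diverges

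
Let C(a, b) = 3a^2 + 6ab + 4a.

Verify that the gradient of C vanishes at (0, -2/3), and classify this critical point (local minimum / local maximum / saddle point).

saddle point

∇C = (6a + 6b + 4, 6a); substituting (0, -2/3) gives ∇C = (0, 0), so (0, -2/3) is indeed a critical point.
The Hessian of C is constant: H = [[6, 6], [6, 0]].
det(H) = 6·0 − 6² = -36.
Since det(H) < 0, H is indefinite and the critical point is a saddle point.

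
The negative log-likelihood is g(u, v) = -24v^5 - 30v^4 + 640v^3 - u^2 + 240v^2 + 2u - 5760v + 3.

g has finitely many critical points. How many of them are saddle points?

g separates as a function of u plus a function of v, so ∇g=0 decouples.
∂g/∂u = -2(u - 1) = 0 at u ∈ {1}; ∂g/∂v = -120(v - 3)(v - 2)(v + 2)(v + 4) = 0 at v ∈ {-4, -2, 2, 3}.
The Hessian is diagonal: diag(g_uu, g_vv). Second derivatives: g_uu(1)=-2; g_vv(-4)=10080, g_vv(-2)=-4800, g_vv(2)=2880, g_vv(3)=-4200.
Saddle points occur where the two diagonal entries have opposite signs: (1, -4), (1, 2). Count: 2.

2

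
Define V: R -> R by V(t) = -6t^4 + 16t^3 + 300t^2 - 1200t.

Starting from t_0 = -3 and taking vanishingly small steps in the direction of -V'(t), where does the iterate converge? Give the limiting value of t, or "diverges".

2

V'(t) = -24(t - 5)(t - 2)(t + 5), so V'(-3) = -1920.
Gradient descent moves in the -V' direction, i.e. t is increasing.
The nearest critical point in that direction is t = 2, where V'' = 504 > 0 (a local minimum). The iterate converges there.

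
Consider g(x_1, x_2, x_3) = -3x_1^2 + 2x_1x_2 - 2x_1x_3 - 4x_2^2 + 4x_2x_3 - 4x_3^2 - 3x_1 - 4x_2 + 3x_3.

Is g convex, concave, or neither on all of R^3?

g is quadratic, so its Hessian is the constant matrix H = [[-6, 2, -2], [2, -8, 4], [-2, 4, -8]].
Leading principal minors: -6, 44, -256.
Signs alternate −, +, − ⇒ H ≺ 0 ⇒ concave.

concave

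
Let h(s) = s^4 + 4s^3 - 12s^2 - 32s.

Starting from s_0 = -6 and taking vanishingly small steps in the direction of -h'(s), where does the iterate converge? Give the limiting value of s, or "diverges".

h'(s) = 4(s - 2)(s + 1)(s + 4), so h'(-6) = -320.
Gradient descent moves in the -h' direction, i.e. s is increasing.
The nearest critical point in that direction is s = -4, where h'' = 72 > 0 (a local minimum). The iterate converges there.

-4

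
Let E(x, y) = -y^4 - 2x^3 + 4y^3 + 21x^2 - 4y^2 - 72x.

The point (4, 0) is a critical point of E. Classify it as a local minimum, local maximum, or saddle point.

The mixed partial ∂²E/∂x∂y is 0, so the Hessian at any point is diag(E_xx, E_yy) = diag(6(-2x + 7), 4(-3y^2 + 6y - 2)).
At (4, 0): H = diag(-6, -8).
Both eigenvalues are negative, so H is negative definite: a local maximum.

local maximum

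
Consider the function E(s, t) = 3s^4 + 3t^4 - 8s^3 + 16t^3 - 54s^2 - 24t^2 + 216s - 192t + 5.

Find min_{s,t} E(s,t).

-974

E(s,t) separates as P(s) + Q(t) + 5, so its minimum is min P + min Q + 5.
P'(s) = 12(s - 3)(s - 2)(s + 3) vanishes at s ∈ {-3, 2, 3}; Q'(t) = 12(t - 2)(t + 2)(t + 4) vanishes at t ∈ {-4, -2, 2}.
Local minima of P (where P''>0): P(-3)=-675, P(3)=189. Local minima of Q: Q(-4)=128, Q(2)=-304.
So the global minimum of E is P(-3) + Q(2) + 5 = -675 − 304 + 5 = -974, attained at (-3, 2).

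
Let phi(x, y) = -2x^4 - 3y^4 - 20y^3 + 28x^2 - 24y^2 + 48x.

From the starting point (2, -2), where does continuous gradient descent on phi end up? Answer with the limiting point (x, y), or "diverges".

phi is separable, so gradient descent decouples: x follows -∂phi/∂x, y follows -∂phi/∂y.
∂phi/∂x = -8(x - 3)(x + 1)(x + 2); at x=2 this is 96, so x decreases.
∂phi/∂y = -12y(y + 1)(y + 4); at y=-2 this is -48, so y increases.
x converges to its nearest critical value -1 (a local min of the x-part); y converges to -1. The iterate converges to (-1, -1).

(-1, -1)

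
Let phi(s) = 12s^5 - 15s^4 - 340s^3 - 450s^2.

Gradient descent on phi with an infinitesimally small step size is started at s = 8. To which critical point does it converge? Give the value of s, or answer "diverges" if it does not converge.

phi'(s) = 60s(s - 5)(s + 1)(s + 3), so phi'(8) = 142560.
Gradient descent moves in the -phi' direction, i.e. s is decreasing.
The nearest critical point in that direction is s = 5, where phi'' = 14400 > 0 (a local minimum). The iterate converges there.

5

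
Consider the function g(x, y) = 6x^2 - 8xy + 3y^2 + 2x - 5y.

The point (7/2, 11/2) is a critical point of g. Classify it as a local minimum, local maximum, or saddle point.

The Hessian of g is constant: H = [[12, -8], [-8, 6]].
det(H) = 12·6 − (-8)² = 8.
det(H) > 0 and tr(H) = 18 > 0, so H is positive definite and the point is a local minimum.

local minimum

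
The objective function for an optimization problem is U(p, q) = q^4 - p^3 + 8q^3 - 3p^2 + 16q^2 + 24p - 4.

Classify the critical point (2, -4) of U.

The mixed partial ∂²U/∂p∂q is 0, so the Hessian at any point is diag(U_pp, U_qq) = diag(-6(p + 1), 4(3q^2 + 12q + 8)).
At (2, -4): H = diag(-18, 32).
The eigenvalues have opposite signs, so H is indefinite: a saddle point.

saddle point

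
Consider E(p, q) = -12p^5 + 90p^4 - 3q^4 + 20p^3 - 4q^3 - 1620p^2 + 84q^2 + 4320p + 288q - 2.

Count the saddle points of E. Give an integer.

E separates as a function of p plus a function of q, so ∇E=0 decouples.
∂E/∂p = -60(p - 4)(p - 3)(p - 2)(p + 3) = 0 at p ∈ {-3, 2, 3, 4}; ∂E/∂q = -12(q - 4)(q + 2)(q + 3) = 0 at q ∈ {-3, -2, 4}.
The Hessian is diagonal: diag(E_pp, E_qq). Second derivatives: E_pp(-3)=12600, E_pp(2)=-600, E_pp(3)=360, E_pp(4)=-840; E_qq(-3)=-84, E_qq(-2)=72, E_qq(4)=-504.
Saddle points occur where the two diagonal entries have opposite signs: (-3, -3), (-3, 4), (2, -2), (3, -3), (3, 4), (4, -2). Count: 6.

6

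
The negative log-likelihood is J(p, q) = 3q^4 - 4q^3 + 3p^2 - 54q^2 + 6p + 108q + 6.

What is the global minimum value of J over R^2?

-456

J(p,q) separates as A(p) + B(q) + 6, so its minimum is min A + min B + 6.
A'(p) = 6p + 6 vanishes at p ∈ {-1}; B'(q) = 12(q - 3)(q - 1)(q + 3) vanishes at q ∈ {-3, 1, 3}.
Local minima of A (where A''>0): A(-1)=-3. Local minima of B: B(-3)=-459, B(3)=-27.
So the global minimum of J is A(-1) + B(-3) + 6 = -3 − 459 + 6 = -456, attained at (-1, -3).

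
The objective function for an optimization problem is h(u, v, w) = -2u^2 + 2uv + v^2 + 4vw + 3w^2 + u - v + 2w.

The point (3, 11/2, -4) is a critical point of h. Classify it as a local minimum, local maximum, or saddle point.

saddle point

The Hessian is constant: H = [[-4, 2, 0], [2, 2, 4], [0, 4, 6]].
Leading principal minors: Δ₁ = -4, Δ₂ = -12, Δ₃ = -8.
The minors fit neither the all-positive nor the alternating-sign pattern, so H is indefinite: a saddle point.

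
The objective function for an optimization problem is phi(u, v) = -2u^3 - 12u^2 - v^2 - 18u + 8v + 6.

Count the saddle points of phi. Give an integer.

1

phi separates as a function of u plus a function of v, so ∇phi=0 decouples.
∂phi/∂u = -6(u + 1)(u + 3) = 0 at u ∈ {-3, -1}; ∂phi/∂v = -2(v - 4) = 0 at v ∈ {4}.
The Hessian is diagonal: diag(phi_uu, phi_vv). Second derivatives: phi_uu(-3)=12, phi_uu(-1)=-12; phi_vv(4)=-2.
Saddle points occur where the two diagonal entries have opposite signs: (-3, 4). Count: 1.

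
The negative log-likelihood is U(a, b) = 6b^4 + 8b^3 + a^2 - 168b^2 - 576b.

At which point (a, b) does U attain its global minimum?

U(a,b) separates as P(a) + Q(b), so its minimum is min P + min Q.
P'(a) = 2a vanishes at a ∈ {0}; Q'(b) = 24(b - 4)(b + 2)(b + 3) vanishes at b ∈ {-3, -2, 4}.
Local minima of P (where P''>0): P(0)=0. Local minima of Q: Q(-3)=486, Q(4)=-2944.
So the global minimum of U is P(0) + Q(4) = 0 − 2944 = -2944, attained at (0, 4).

(0, 4)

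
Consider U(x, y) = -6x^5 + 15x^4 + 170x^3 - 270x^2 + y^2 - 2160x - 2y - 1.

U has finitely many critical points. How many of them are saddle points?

2

U separates as a function of x plus a function of y, so ∇U=0 decouples.
∂U/∂x = -30(x - 4)(x - 3)(x + 2)(x + 3) = 0 at x ∈ {-3, -2, 3, 4}; ∂U/∂y = 2(y - 1) = 0 at y ∈ {1}.
The Hessian is diagonal: diag(U_xx, U_yy). Second derivatives: U_xx(-3)=1260, U_xx(-2)=-900, U_xx(3)=900, U_xx(4)=-1260; U_yy(1)=2.
Saddle points occur where the two diagonal entries have opposite signs: (-2, 1), (4, 1). Count: 2.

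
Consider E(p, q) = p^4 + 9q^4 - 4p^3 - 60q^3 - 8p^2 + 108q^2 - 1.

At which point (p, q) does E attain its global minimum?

(4, 0)

E(p,q) separates as A(p) + B(q) − 1, so its minimum is min A + min B − 1.
A'(p) = 4p(p - 4)(p + 1) vanishes at p ∈ {-1, 0, 4}; B'(q) = 36q(q - 3)(q - 2) vanishes at q ∈ {0, 2, 3}.
Local minima of A (where A''>0): A(-1)=-3, A(4)=-128. Local minima of B: B(0)=0, B(3)=81.
So the global minimum of E is A(4) + B(0) − 1 = -128 + 0 − 1 = -129, attained at (4, 0).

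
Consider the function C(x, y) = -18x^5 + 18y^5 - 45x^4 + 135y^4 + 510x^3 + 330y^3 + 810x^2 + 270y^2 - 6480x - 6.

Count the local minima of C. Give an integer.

C separates as a function of x plus a function of y, so ∇C=0 decouples.
∂C/∂x = -90(x - 3)(x - 2)(x + 3)(x + 4) = 0 at x ∈ {-4, -3, 2, 3}; ∂C/∂y = 90y(y + 1)(y + 2)(y + 3) = 0 at y ∈ {-3, -2, -1, 0}.
The Hessian is diagonal: diag(C_xx, C_yy). Second derivatives: C_xx(-4)=3780, C_xx(-3)=-2700, C_xx(2)=2700, C_xx(3)=-3780; C_yy(-3)=-540, C_yy(-2)=180, C_yy(-1)=-180, C_yy(0)=540.
Local minima occur where both diagonal entries positive: (-4, -2), (-4, 0), (2, -2), (2, 0). Count: 4.

4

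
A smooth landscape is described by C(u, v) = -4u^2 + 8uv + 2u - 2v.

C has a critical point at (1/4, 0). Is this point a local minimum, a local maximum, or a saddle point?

The Hessian of C is constant: H = [[-8, 8], [8, 0]].
det(H) = (-8)·0 − 8² = -64.
Since det(H) < 0, H is indefinite and the critical point is a saddle point.

saddle point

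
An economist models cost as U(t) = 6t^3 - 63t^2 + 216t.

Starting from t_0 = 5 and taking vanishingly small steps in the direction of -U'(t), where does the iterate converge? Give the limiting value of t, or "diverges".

U'(t) = 18(t - 4)(t - 3), so U'(5) = 36.
Gradient descent moves in the -U' direction, i.e. t is decreasing.
The nearest critical point in that direction is t = 4, where U'' = 18 > 0 (a local minimum). The iterate converges there.

4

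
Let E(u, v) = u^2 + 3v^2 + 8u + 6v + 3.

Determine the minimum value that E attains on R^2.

E(u,v) separates as P(u) + Q(v) + 3, so its minimum is min P + min Q + 3.
P'(u) = 2u + 8 vanishes at u ∈ {-4}; Q'(v) = 6v + 6 vanishes at v ∈ {-1}.
Local minima of P (where P''>0): P(-4)=-16. Local minima of Q: Q(-1)=-3.
So the global minimum of E is P(-4) + Q(-1) + 3 = -16 − 3 + 3 = -16, attained at (-4, -1).

-16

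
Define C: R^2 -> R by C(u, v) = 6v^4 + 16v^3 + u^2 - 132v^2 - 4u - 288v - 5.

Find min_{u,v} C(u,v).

C(u,v) separates as P(u) + Q(v) − 5, so its minimum is min P + min Q − 5.
P'(u) = 2u - 4 vanishes at u ∈ {2}; Q'(v) = 24(v - 3)(v + 1)(v + 4) vanishes at v ∈ {-4, -1, 3}.
Local minima of P (where P''>0): P(2)=-4. Local minima of Q: Q(-4)=-448, Q(3)=-1134.
So the global minimum of C is P(2) + Q(3) − 5 = -4 − 1134 − 5 = -1143, attained at (2, 3).

-1143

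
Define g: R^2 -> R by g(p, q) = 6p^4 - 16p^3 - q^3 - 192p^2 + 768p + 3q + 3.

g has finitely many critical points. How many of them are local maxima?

1

g separates as a function of p plus a function of q, so ∇g=0 decouples.
∂g/∂p = 24(p - 4)(p - 2)(p + 4) = 0 at p ∈ {-4, 2, 4}; ∂g/∂q = -3(q - 1)(q + 1) = 0 at q ∈ {-1, 1}.
The Hessian is diagonal: diag(g_pp, g_qq). Second derivatives: g_pp(-4)=1152, g_pp(2)=-288, g_pp(4)=384; g_qq(-1)=6, g_qq(1)=-6.
Local maxima occur where both diagonal entries negative: (2, 1). Count: 1.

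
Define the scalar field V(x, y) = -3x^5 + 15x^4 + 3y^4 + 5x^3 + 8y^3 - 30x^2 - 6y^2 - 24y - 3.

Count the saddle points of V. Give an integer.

6

V separates as a function of x plus a function of y, so ∇V=0 decouples.
∂V/∂x = -15x(x - 4)(x - 1)(x + 1) = 0 at x ∈ {-1, 0, 1, 4}; ∂V/∂y = 12(y - 1)(y + 1)(y + 2) = 0 at y ∈ {-2, -1, 1}.
The Hessian is diagonal: diag(V_xx, V_yy). Second derivatives: V_xx(-1)=150, V_xx(0)=-60, V_xx(1)=90, V_xx(4)=-900; V_yy(-2)=36, V_yy(-1)=-24, V_yy(1)=72.
Saddle points occur where the two diagonal entries have opposite signs: (-1, -1), (0, -2), (0, 1), (1, -1), (4, -2), (4, 1). Count: 6.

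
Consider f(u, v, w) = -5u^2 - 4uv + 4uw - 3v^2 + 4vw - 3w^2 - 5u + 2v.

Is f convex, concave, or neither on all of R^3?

concave

f is quadratic, so its Hessian is the constant matrix H = [[-10, -4, 4], [-4, -6, 4], [4, 4, -6]].
Leading principal minors: -10, 44, -136.
Signs alternate −, +, − ⇒ H ≺ 0 ⇒ concave.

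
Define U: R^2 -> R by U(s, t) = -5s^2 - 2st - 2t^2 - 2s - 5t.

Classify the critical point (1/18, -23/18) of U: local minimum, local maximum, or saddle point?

The Hessian of U is constant: H = [[-10, -2], [-2, -4]].
det(H) = (-10)·(-4) − (-2)² = 36.
det(H) > 0 and tr(H) = -14 < 0, so H is negative definite and the point is a local maximum.

local maximum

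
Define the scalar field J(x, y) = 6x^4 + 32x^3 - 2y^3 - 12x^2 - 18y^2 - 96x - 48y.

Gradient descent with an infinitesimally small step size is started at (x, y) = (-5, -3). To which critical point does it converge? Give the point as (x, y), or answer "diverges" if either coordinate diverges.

J is separable, so gradient descent decouples: x follows -∂J/∂x, y follows -∂J/∂y.
∂J/∂x = 24(x - 1)(x + 1)(x + 4); at x=-5 this is -576, so x increases.
∂J/∂y = -6(y + 2)(y + 4); at y=-3 this is 6, so y decreases.
x converges to its nearest critical value -4 (a local min of the x-part); y converges to -4. The iterate converges to (-4, -4).

(-4, -4)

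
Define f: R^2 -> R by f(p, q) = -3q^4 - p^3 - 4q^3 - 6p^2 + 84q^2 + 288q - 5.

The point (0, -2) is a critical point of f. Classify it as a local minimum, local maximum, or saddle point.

The mixed partial ∂²f/∂p∂q is 0, so the Hessian at any point is diag(f_pp, f_qq) = diag(-6(p + 2), 12(-3q^2 - 2q + 14)).
At (0, -2): H = diag(-12, 72).
The eigenvalues have opposite signs, so H is indefinite: a saddle point.

saddle point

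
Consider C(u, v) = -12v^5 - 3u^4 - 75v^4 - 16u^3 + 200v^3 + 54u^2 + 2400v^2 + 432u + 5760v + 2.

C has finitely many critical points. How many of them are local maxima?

4

C separates as a function of u plus a function of v, so ∇C=0 decouples.
∂C/∂u = -12(u - 3)(u + 3)(u + 4) = 0 at u ∈ {-4, -3, 3}; ∂C/∂v = -60(v - 4)(v + 2)(v + 3)(v + 4) = 0 at v ∈ {-4, -3, -2, 4}.
The Hessian is diagonal: diag(C_uu, C_vv). Second derivatives: C_uu(-4)=-84, C_uu(-3)=72, C_uu(3)=-504; C_vv(-4)=960, C_vv(-3)=-420, C_vv(-2)=720, C_vv(4)=-20160.
Local maxima occur where both diagonal entries negative: (-4, -3), (-4, 4), (3, -3), (3, 4). Count: 4.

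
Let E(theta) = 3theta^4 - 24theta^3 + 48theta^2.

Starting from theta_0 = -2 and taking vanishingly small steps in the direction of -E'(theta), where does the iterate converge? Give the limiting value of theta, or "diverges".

E'(theta) = 12theta(theta - 4)(theta - 2), so E'(-2) = -576.
Gradient descent moves in the -E' direction, i.e. theta is increasing.
The nearest critical point in that direction is theta = 0, where E'' = 96 > 0 (a local minimum). The iterate converges there.

0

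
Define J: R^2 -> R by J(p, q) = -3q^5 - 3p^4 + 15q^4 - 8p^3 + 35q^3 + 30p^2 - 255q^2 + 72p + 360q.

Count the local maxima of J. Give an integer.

4

J separates as a function of p plus a function of q, so ∇J=0 decouples.
∂J/∂p = -12(p - 2)(p + 1)(p + 3) = 0 at p ∈ {-3, -1, 2}; ∂J/∂q = -15(q - 4)(q - 2)(q - 1)(q + 3) = 0 at q ∈ {-3, 1, 2, 4}.
The Hessian is diagonal: diag(J_pp, J_qq). Second derivatives: J_pp(-3)=-120, J_pp(-1)=72, J_pp(2)=-180; J_qq(-3)=2100, J_qq(1)=-180, J_qq(2)=150, J_qq(4)=-630.
Local maxima occur where both diagonal entries negative: (-3, 1), (-3, 4), (2, 1), (2, 4). Count: 4.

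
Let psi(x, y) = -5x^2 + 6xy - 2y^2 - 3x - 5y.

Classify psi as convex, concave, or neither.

psi is quadratic, so its Hessian is the constant matrix H = [[-10, 6], [6, -4]].
det(H) = 4, tr(H) = -14.
det(H) > 0 and tr(H) < 0, so H is negative definite everywhere: concave.

concave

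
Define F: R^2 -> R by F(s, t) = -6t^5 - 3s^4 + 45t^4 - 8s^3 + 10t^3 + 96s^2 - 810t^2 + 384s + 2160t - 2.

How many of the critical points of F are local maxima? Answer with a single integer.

4

F separates as a function of s plus a function of t, so ∇F=0 decouples.
∂F/∂s = -12(s - 4)(s + 2)(s + 4) = 0 at s ∈ {-4, -2, 4}; ∂F/∂t = -30(t - 4)(t - 3)(t - 2)(t + 3) = 0 at t ∈ {-3, 2, 3, 4}.
The Hessian is diagonal: diag(F_ss, F_tt). Second derivatives: F_ss(-4)=-192, F_ss(-2)=144, F_ss(4)=-576; F_tt(-3)=6300, F_tt(2)=-300, F_tt(3)=180, F_tt(4)=-420.
Local maxima occur where both diagonal entries negative: (-4, 2), (-4, 4), (4, 2), (4, 4). Count: 4.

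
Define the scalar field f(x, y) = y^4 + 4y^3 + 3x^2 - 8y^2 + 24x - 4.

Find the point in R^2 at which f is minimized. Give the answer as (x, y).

f(x,y) separates as P(x) + Q(y) − 4, so its minimum is min P + min Q − 4.
P'(x) = 6x + 24 vanishes at x ∈ {-4}; Q'(y) = 4y(y - 1)(y + 4) vanishes at y ∈ {-4, 0, 1}.
Local minima of P (where P''>0): P(-4)=-48. Local minima of Q: Q(-4)=-128, Q(1)=-3.
So the global minimum of f is P(-4) + Q(-4) − 4 = -48 − 128 − 4 = -180, attained at (-4, -4).

(-4, -4)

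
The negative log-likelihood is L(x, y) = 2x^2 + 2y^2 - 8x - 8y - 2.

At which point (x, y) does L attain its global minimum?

L(x,y) separates as P(x) + Q(y) − 2, so its minimum is min P + min Q − 2.
P'(x) = 4x - 8 vanishes at x ∈ {2}; Q'(y) = 4y - 8 vanishes at y ∈ {2}.
Local minima of P (where P''>0): P(2)=-8. Local minima of Q: Q(2)=-8.
So the global minimum of L is P(2) + Q(2) − 2 = -8 − 8 − 2 = -18, attained at (2, 2).

(2, 2)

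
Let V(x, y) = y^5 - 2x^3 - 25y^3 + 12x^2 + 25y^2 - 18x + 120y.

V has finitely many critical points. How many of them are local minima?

V separates as a function of x plus a function of y, so ∇V=0 decouples.
∂V/∂x = -6(x - 3)(x - 1) = 0 at x ∈ {1, 3}; ∂V/∂y = 5(y - 3)(y - 2)(y + 1)(y + 4) = 0 at y ∈ {-4, -1, 2, 3}.
The Hessian is diagonal: diag(V_xx, V_yy). Second derivatives: V_xx(1)=12, V_xx(3)=-12; V_yy(-4)=-630, V_yy(-1)=180, V_yy(2)=-90, V_yy(3)=140.
Local minima occur where both diagonal entries positive: (1, -1), (1, 3). Count: 2.

2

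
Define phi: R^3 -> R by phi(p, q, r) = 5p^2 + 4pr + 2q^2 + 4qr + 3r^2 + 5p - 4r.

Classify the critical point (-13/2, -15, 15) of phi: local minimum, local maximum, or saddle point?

local minimum

The Hessian is constant: H = [[10, 0, 4], [0, 4, 4], [4, 4, 6]].
Leading principal minors: Δ₁ = 10, Δ₂ = 40, Δ₃ = 16.
All leading minors are positive, so H is positive definite: a local minimum.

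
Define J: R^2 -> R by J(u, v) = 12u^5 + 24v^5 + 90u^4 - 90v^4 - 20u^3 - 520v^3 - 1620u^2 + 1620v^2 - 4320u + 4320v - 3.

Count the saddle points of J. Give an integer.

J separates as a function of u plus a function of v, so ∇J=0 decouples.
∂J/∂u = 60(u - 3)(u + 2)(u + 3)(u + 4) = 0 at u ∈ {-4, -3, -2, 3}; ∂J/∂v = 120(v - 4)(v - 3)(v + 1)(v + 3) = 0 at v ∈ {-3, -1, 3, 4}.
The Hessian is diagonal: diag(J_uu, J_vv). Second derivatives: J_uu(-4)=-840, J_uu(-3)=360, J_uu(-2)=-600, J_uu(3)=12600; J_vv(-3)=-10080, J_vv(-1)=4800, J_vv(3)=-2880, J_vv(4)=4200.
Saddle points occur where the two diagonal entries have opposite signs: (-4, -1), (-4, 4), (-3, -3), (-3, 3), (-2, -1), (-2, 4), (3, -3), (3, 3). Count: 8.

8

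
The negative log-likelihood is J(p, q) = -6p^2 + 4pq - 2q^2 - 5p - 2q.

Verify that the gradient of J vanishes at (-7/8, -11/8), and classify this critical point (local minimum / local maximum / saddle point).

∇J = (-12p + 4q - 5, 4p - 4q - 2); substituting (-7/8, -11/8) gives ∇J = (0, 0), so (-7/8, -11/8) is indeed a critical point.
The Hessian of J is constant: H = [[-12, 4], [4, -4]].
det(H) = (-12)·(-4) − 4² = 32.
det(H) > 0 and tr(H) = -16 < 0, so H is negative definite and the point is a local maximum.

local maximum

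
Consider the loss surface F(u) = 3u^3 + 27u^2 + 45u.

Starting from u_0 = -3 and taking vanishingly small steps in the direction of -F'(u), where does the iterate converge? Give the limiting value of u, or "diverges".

F'(u) = 9(u + 1)(u + 5), so F'(-3) = -36.
Gradient descent moves in the -F' direction, i.e. u is increasing.
The nearest critical point in that direction is u = -1, where F'' = 36 > 0 (a local minimum). The iterate converges there.

-1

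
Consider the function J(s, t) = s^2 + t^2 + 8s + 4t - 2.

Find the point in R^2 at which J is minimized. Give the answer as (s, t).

(-4, -2)

J(s,t) separates as P(s) + Q(t) − 2, so its minimum is min P + min Q − 2.
P'(s) = 2s + 8 vanishes at s ∈ {-4}; Q'(t) = 2(t + 2) vanishes at t ∈ {-2}.
Local minima of P (where P''>0): P(-4)=-16. Local minima of Q: Q(-2)=-4.
So the global minimum of J is P(-4) + Q(-2) − 2 = -16 − 4 − 2 = -22, attained at (-4, -2).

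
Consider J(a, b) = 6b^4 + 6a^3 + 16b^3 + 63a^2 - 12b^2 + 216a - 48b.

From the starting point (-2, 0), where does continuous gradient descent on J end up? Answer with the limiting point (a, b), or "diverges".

J is separable, so gradient descent decouples: a follows -∂J/∂a, b follows -∂J/∂b.
∂J/∂a = 18(a + 3)(a + 4); at a=-2 this is 36, so a decreases.
∂J/∂b = 24(b - 1)(b + 1)(b + 2); at b=0 this is -48, so b increases.
a converges to its nearest critical value -3 (a local min of the a-part); b converges to 1. The iterate converges to (-3, 1).

(-3, 1)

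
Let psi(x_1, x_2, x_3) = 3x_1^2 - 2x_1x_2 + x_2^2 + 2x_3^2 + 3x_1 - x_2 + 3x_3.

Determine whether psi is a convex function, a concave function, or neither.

psi is quadratic, so its Hessian is the constant matrix H = [[6, -2, 0], [-2, 2, 0], [0, 0, 4]].
Leading principal minors: 6, 8, 32.
All positive ⇒ H ≻ 0 ⇒ convex.

convex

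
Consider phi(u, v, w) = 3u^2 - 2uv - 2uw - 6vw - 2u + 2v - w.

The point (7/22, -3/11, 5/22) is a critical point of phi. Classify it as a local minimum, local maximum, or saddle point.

The Hessian is constant: H = [[6, -2, -2], [-2, 0, -6], [-2, -6, 0]].
Leading principal minors: Δ₁ = 6, Δ₂ = -4, Δ₃ = -264.
The minors fit neither the all-positive nor the alternating-sign pattern, so H is indefinite: a saddle point.

saddle point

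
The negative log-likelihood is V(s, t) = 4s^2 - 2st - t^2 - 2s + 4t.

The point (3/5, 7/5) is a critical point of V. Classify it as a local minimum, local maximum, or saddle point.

The Hessian of V is constant: H = [[8, -2], [-2, -2]].
det(H) = 8·(-2) − (-2)² = -20.
Since det(H) < 0, H is indefinite and the critical point is a saddle point.

saddle point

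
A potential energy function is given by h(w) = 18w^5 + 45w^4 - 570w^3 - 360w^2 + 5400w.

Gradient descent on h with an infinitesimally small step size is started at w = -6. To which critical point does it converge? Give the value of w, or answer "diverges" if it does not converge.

h'(w) = 90(w - 3)(w - 2)(w + 2)(w + 5), so h'(-6) = 25920.
Gradient descent moves in the -h' direction, i.e. w is decreasing.
There is no critical point below w=-6, and h' keeps the same sign, so the iterate runs off to −∞.

diverges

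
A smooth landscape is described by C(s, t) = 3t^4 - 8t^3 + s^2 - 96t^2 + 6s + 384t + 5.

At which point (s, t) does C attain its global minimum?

C(s,t) separates as P(s) + Q(t) + 5, so its minimum is min P + min Q + 5.
P'(s) = 2s + 6 vanishes at s ∈ {-3}; Q'(t) = 12(t - 4)(t - 2)(t + 4) vanishes at t ∈ {-4, 2, 4}.
Local minima of P (where P''>0): P(-3)=-9. Local minima of Q: Q(-4)=-1792, Q(4)=256.
So the global minimum of C is P(-3) + Q(-4) + 5 = -9 − 1792 + 5 = -1796, attained at (-3, -4).

(-3, -4)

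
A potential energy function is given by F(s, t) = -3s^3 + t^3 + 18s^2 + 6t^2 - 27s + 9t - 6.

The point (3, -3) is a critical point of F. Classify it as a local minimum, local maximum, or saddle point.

local maximum

The mixed partial ∂²F/∂s∂t is 0, so the Hessian at any point is diag(F_ss, F_tt) = diag(18(-s + 2), 6(t + 2)).
At (3, -3): H = diag(-18, -6).
Both eigenvalues are negative, so H is negative definite: a local maximum.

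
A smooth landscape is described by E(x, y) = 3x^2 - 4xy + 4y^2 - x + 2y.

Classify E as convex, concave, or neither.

convex

E is quadratic, so its Hessian is the constant matrix H = [[6, -4], [-4, 8]].
det(H) = 32, tr(H) = 14.
det(H) > 0 and tr(H) > 0, so H is positive definite everywhere: convex.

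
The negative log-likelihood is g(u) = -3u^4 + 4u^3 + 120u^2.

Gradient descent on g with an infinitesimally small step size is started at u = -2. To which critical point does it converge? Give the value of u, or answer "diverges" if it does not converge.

0

g'(u) = -12u(u - 5)(u + 4), so g'(-2) = -336.
Gradient descent moves in the -g' direction, i.e. u is increasing.
The nearest critical point in that direction is u = 0, where g'' = 240 > 0 (a local minimum). The iterate converges there.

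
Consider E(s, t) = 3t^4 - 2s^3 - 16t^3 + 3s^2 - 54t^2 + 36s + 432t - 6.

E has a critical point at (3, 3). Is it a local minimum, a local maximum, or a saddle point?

local maximum

The mixed partial ∂²E/∂s∂t is 0, so the Hessian at any point is diag(E_ss, E_tt) = diag(6(-2s + 1), 12(3t^2 - 8t - 9)).
At (3, 3): H = diag(-30, -72).
Both eigenvalues are negative, so H is negative definite: a local maximum.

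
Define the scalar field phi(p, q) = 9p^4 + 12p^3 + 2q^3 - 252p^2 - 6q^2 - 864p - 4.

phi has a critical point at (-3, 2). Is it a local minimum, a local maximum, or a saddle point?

local minimum

The mixed partial ∂²phi/∂p∂q is 0, so the Hessian at any point is diag(phi_pp, phi_qq) = diag(36(3p^2 + 2p - 14), 12(q - 1)).
At (-3, 2): H = diag(252, 12).
Both eigenvalues are positive, so H is positive definite: a local minimum.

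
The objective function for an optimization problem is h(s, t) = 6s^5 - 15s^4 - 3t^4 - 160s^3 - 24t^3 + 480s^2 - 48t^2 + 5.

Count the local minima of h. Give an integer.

2

h separates as a function of s plus a function of t, so ∇h=0 decouples.
∂h/∂s = 30s(s - 4)(s - 2)(s + 4) = 0 at s ∈ {-4, 0, 2, 4}; ∂h/∂t = -12t(t + 2)(t + 4) = 0 at t ∈ {-4, -2, 0}.
The Hessian is diagonal: diag(h_ss, h_tt). Second derivatives: h_ss(-4)=-5760, h_ss(0)=960, h_ss(2)=-720, h_ss(4)=1920; h_tt(-4)=-96, h_tt(-2)=48, h_tt(0)=-96.
Local minima occur where both diagonal entries positive: (0, -2), (4, -2). Count: 2.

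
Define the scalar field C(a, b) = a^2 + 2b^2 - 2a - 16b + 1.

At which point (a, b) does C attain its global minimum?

(1, 4)

C(a,b) separates as P(a) + Q(b) + 1, so its minimum is min P + min Q + 1.
P'(a) = 2a - 2 vanishes at a ∈ {1}; Q'(b) = 4b - 16 vanishes at b ∈ {4}.
Local minima of P (where P''>0): P(1)=-1. Local minima of Q: Q(4)=-32.
So the global minimum of C is P(1) + Q(4) + 1 = -1 − 32 + 1 = -32, attained at (1, 4).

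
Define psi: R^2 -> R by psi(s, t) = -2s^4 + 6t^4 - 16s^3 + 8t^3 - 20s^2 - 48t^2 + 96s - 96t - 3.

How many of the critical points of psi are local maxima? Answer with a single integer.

2

psi separates as a function of s plus a function of t, so ∇psi=0 decouples.
∂psi/∂s = -8(s - 1)(s + 3)(s + 4) = 0 at s ∈ {-4, -3, 1}; ∂psi/∂t = 24(t - 2)(t + 1)(t + 2) = 0 at t ∈ {-2, -1, 2}.
The Hessian is diagonal: diag(psi_ss, psi_tt). Second derivatives: psi_ss(-4)=-40, psi_ss(-3)=32, psi_ss(1)=-160; psi_tt(-2)=96, psi_tt(-1)=-72, psi_tt(2)=288.
Local maxima occur where both diagonal entries negative: (-4, -1), (1, -1). Count: 2.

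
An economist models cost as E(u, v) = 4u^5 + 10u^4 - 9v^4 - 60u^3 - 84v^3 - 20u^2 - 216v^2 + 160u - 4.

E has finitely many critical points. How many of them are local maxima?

E separates as a function of u plus a function of v, so ∇E=0 decouples.
∂E/∂u = 20(u - 2)(u - 1)(u + 1)(u + 4) = 0 at u ∈ {-4, -1, 1, 2}; ∂E/∂v = -36v(v + 3)(v + 4) = 0 at v ∈ {-4, -3, 0}.
The Hessian is diagonal: diag(E_uu, E_vv). Second derivatives: E_uu(-4)=-1800, E_uu(-1)=360, E_uu(1)=-200, E_uu(2)=360; E_vv(-4)=-144, E_vv(-3)=108, E_vv(0)=-432.
Local maxima occur where both diagonal entries negative: (-4, -4), (-4, 0), (1, -4), (1, 0). Count: 4.

4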